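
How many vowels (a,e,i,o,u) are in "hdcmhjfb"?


Input: hdcmhjfb
Checking each character:
  'h' at position 0: consonant
  'd' at position 1: consonant
  'c' at position 2: consonant
  'm' at position 3: consonant
  'h' at position 4: consonant
  'j' at position 5: consonant
  'f' at position 6: consonant
  'b' at position 7: consonant
Total vowels: 0

0


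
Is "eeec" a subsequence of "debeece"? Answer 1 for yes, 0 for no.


Check if "eeec" is a subsequence of "debeece"
Greedy scan:
  Position 0 ('d'): no match needed
  Position 1 ('e'): matches sub[0] = 'e'
  Position 2 ('b'): no match needed
  Position 3 ('e'): matches sub[1] = 'e'
  Position 4 ('e'): matches sub[2] = 'e'
  Position 5 ('c'): matches sub[3] = 'c'
  Position 6 ('e'): no match needed
All 4 characters matched => is a subsequence

1


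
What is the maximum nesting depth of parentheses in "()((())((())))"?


Input: "()((())((())))"
Tracking depth:
  Position 0 '(': depth becomes 1
  Position 1 ')': depth becomes 0
  Position 2 '(': depth becomes 1
  Position 3 '(': depth becomes 2
  Position 4 '(': depth becomes 3
  Position 5 ')': depth becomes 2
  Position 6 ')': depth becomes 1
  Position 7 '(': depth becomes 2
  Position 8 '(': depth becomes 3
  Position 9 '(': depth becomes 4
  Position 10 ')': depth becomes 3
  Position 11 ')': depth becomes 2
  Position 12 ')': depth becomes 1
  Position 13 ')': depth becomes 0
Maximum depth reached: 4

4


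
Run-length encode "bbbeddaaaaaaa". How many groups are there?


Input: bbbeddaaaaaaa
Scanning for consecutive runs:
  Group 1: 'b' x 3 (positions 0-2)
  Group 2: 'e' x 1 (positions 3-3)
  Group 3: 'd' x 2 (positions 4-5)
  Group 4: 'a' x 7 (positions 6-12)
Total groups: 4

4


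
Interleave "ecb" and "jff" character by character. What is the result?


Interleaving "ecb" and "jff":
  Position 0: 'e' from first, 'j' from second => "ej"
  Position 1: 'c' from first, 'f' from second => "cf"
  Position 2: 'b' from first, 'f' from second => "bf"
Result: ejcfbf

ejcfbf


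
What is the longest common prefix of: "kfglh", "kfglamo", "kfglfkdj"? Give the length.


Words: kfglh, kfglamo, kfglfkdj
  Position 0: all 'k' => match
  Position 1: all 'f' => match
  Position 2: all 'g' => match
  Position 3: all 'l' => match
  Position 4: ('h', 'a', 'f') => mismatch, stop
LCP = "kfgl" (length 4)

4


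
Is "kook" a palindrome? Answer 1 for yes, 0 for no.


Input: kook
Reversed: kook
  Compare pos 0 ('k') with pos 3 ('k'): match
  Compare pos 1 ('o') with pos 2 ('o'): match
Result: palindrome

1


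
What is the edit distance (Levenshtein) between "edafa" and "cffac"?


Computing edit distance: "edafa" -> "cffac"
DP table:
           c    f    f    a    c
      0    1    2    3    4    5
  e   1    1    2    3    4    5
  d   2    2    2    3    4    5
  a   3    3    3    3    3    4
  f   4    4    3    3    4    4
  a   5    5    4    4    3    4
Edit distance = dp[5][5] = 4

4


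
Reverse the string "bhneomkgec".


Input: bhneomkgec
Reading characters right to left:
  Position 9: 'c'
  Position 8: 'e'
  Position 7: 'g'
  Position 6: 'k'
  Position 5: 'm'
  Position 4: 'o'
  Position 3: 'e'
  Position 2: 'n'
  Position 1: 'h'
  Position 0: 'b'
Reversed: cegkmoenhb

cegkmoenhb


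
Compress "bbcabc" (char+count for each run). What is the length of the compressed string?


Input: bbcabc
Runs:
  'b' x 2 => "b2"
  'c' x 1 => "c1"
  'a' x 1 => "a1"
  'b' x 1 => "b1"
  'c' x 1 => "c1"
Compressed: "b2c1a1b1c1"
Compressed length: 10

10


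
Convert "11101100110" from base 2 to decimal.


Input: "11101100110" in base 2
Positional expansion:
  Digit '1' (value 1) x 2^10 = 1024
  Digit '1' (value 1) x 2^9 = 512
  Digit '1' (value 1) x 2^8 = 256
  Digit '0' (value 0) x 2^7 = 0
  Digit '1' (value 1) x 2^6 = 64
  Digit '1' (value 1) x 2^5 = 32
  Digit '0' (value 0) x 2^4 = 0
  Digit '0' (value 0) x 2^3 = 0
  Digit '1' (value 1) x 2^2 = 4
  Digit '1' (value 1) x 2^1 = 2
  Digit '0' (value 0) x 2^0 = 0
Sum = 1894

1894


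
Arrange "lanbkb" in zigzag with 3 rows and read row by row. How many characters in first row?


Zigzag "lanbkb" into 3 rows:
Placing characters:
  'l' => row 0
  'a' => row 1
  'n' => row 2
  'b' => row 1
  'k' => row 0
  'b' => row 1
Rows:
  Row 0: "lk"
  Row 1: "abb"
  Row 2: "n"
First row length: 2

2


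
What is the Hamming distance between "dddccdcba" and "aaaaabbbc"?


Comparing "dddccdcba" and "aaaaabbbc" position by position:
  Position 0: 'd' vs 'a' => differ
  Position 1: 'd' vs 'a' => differ
  Position 2: 'd' vs 'a' => differ
  Position 3: 'c' vs 'a' => differ
  Position 4: 'c' vs 'a' => differ
  Position 5: 'd' vs 'b' => differ
  Position 6: 'c' vs 'b' => differ
  Position 7: 'b' vs 'b' => same
  Position 8: 'a' vs 'c' => differ
Total differences (Hamming distance): 8

8


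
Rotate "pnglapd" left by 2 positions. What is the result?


Input: "pnglapd", rotate left by 2
First 2 characters: "pn"
Remaining characters: "glapd"
Concatenate remaining + first: "glapd" + "pn" = "glapdpn"

glapdpn


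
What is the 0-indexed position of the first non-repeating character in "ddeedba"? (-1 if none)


Input: ddeedba
Character frequencies:
  'a': 1
  'b': 1
  'd': 3
  'e': 2
Scanning left to right for freq == 1:
  Position 0 ('d'): freq=3, skip
  Position 1 ('d'): freq=3, skip
  Position 2 ('e'): freq=2, skip
  Position 3 ('e'): freq=2, skip
  Position 4 ('d'): freq=3, skip
  Position 5 ('b'): unique! => answer = 5

5


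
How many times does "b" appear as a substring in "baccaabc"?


Searching for "b" in "baccaabc"
Scanning each position:
  Position 0: "b" => MATCH
  Position 1: "a" => no
  Position 2: "c" => no
  Position 3: "c" => no
  Position 4: "a" => no
  Position 5: "a" => no
  Position 6: "b" => MATCH
  Position 7: "c" => no
Total occurrences: 2

2


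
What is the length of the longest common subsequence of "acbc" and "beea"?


LCS of "acbc" and "beea"
DP table:
           b    e    e    a
      0    0    0    0    0
  a   0    0    0    0    1
  c   0    0    0    0    1
  b   0    1    1    1    1
  c   0    1    1    1    1
LCS length = dp[4][4] = 1

1


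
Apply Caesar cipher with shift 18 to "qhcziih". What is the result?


Caesar cipher: shift "qhcziih" by 18
  'q' (pos 16) + 18 = pos 8 = 'i'
  'h' (pos 7) + 18 = pos 25 = 'z'
  'c' (pos 2) + 18 = pos 20 = 'u'
  'z' (pos 25) + 18 = pos 17 = 'r'
  'i' (pos 8) + 18 = pos 0 = 'a'
  'i' (pos 8) + 18 = pos 0 = 'a'
  'h' (pos 7) + 18 = pos 25 = 'z'
Result: izuraaz

izuraaz


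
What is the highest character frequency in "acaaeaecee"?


Input: acaaeaecee
Character counts:
  'a': 4
  'c': 2
  'e': 4
Maximum frequency: 4

4


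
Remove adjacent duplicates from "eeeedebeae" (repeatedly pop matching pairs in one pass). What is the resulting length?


Input: eeeedebeae
Stack-based adjacent duplicate removal:
  Read 'e': push. Stack: e
  Read 'e': matches stack top 'e' => pop. Stack: (empty)
  Read 'e': push. Stack: e
  Read 'e': matches stack top 'e' => pop. Stack: (empty)
  Read 'd': push. Stack: d
  Read 'e': push. Stack: de
  Read 'b': push. Stack: deb
  Read 'e': push. Stack: debe
  Read 'a': push. Stack: debea
  Read 'e': push. Stack: debeae
Final stack: "debeae" (length 6)

6


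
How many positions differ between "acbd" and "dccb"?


Comparing "acbd" and "dccb" position by position:
  Position 0: 'a' vs 'd' => DIFFER
  Position 1: 'c' vs 'c' => same
  Position 2: 'b' vs 'c' => DIFFER
  Position 3: 'd' vs 'b' => DIFFER
Positions that differ: 3

3


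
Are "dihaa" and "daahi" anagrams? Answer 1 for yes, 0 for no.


Strings: "dihaa", "daahi"
Sorted first:  aadhi
Sorted second: aadhi
Sorted forms match => anagrams

1


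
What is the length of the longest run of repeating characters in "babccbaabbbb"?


Input: "babccbaabbbb"
Scanning for longest run:
  Position 1 ('a'): new char, reset run to 1
  Position 2 ('b'): new char, reset run to 1
  Position 3 ('c'): new char, reset run to 1
  Position 4 ('c'): continues run of 'c', length=2
  Position 5 ('b'): new char, reset run to 1
  Position 6 ('a'): new char, reset run to 1
  Position 7 ('a'): continues run of 'a', length=2
  Position 8 ('b'): new char, reset run to 1
  Position 9 ('b'): continues run of 'b', length=2
  Position 10 ('b'): continues run of 'b', length=3
  Position 11 ('b'): continues run of 'b', length=4
Longest run: 'b' with length 4

4


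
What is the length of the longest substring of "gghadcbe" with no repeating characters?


Input: "gghadcbe"
Sliding window (track last position of each char):
  Position 0 ('g'): window [0,0] length 1 -- new best
  Position 1 ('g'): repeat (last at 0), move window start to 1
  Position 1 ('g'): window [1,1] length 1
  Position 2 ('h'): window [1,2] length 2 -- new best
  Position 3 ('a'): window [1,3] length 3 -- new best
  Position 4 ('d'): window [1,4] length 4 -- new best
  Position 5 ('c'): window [1,5] length 5 -- new best
  Position 6 ('b'): window [1,6] length 6 -- new best
  Position 7 ('e'): window [1,7] length 7 -- new best
Longest substring with no repeats: "ghadcbe" with length 7

7


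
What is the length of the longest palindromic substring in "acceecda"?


Input: "acceecda"
Checking substrings for palindromes:
  [2:6] "ceec" (len 4) => palindrome
  [1:3] "cc" (len 2) => palindrome
  [3:5] "ee" (len 2) => palindrome
Longest palindromic substring: "ceec" with length 4

4


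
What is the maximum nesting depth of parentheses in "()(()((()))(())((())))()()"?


Input: "()(()((()))(())((())))()()"
Tracking depth:
  Position 0 '(': depth becomes 1
  Position 1 ')': depth becomes 0
  Position 2 '(': depth becomes 1
  Position 3 '(': depth becomes 2
  Position 4 ')': depth becomes 1
  Position 5 '(': depth becomes 2
  Position 6 '(': depth becomes 3
  Position 7 '(': depth becomes 4
  Position 8 ')': depth becomes 3
  Position 9 ')': depth becomes 2
  Position 10 ')': depth becomes 1
  Position 11 '(': depth becomes 2
  Position 12 '(': depth becomes 3
  Position 13 ')': depth becomes 2
  Position 14 ')': depth becomes 1
  Position 15 '(': depth becomes 2
  Position 16 '(': depth becomes 3
  Position 17 '(': depth becomes 4
  Position 18 ')': depth becomes 3
  Position 19 ')': depth becomes 2
  Position 20 ')': depth becomes 1
  Position 21 ')': depth becomes 0
  Position 22 '(': depth becomes 1
  Position 23 ')': depth becomes 0
  Position 24 '(': depth becomes 1
  Position 25 ')': depth becomes 0
Maximum depth reached: 4

4


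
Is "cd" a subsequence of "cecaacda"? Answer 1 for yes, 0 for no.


Check if "cd" is a subsequence of "cecaacda"
Greedy scan:
  Position 0 ('c'): matches sub[0] = 'c'
  Position 1 ('e'): no match needed
  Position 2 ('c'): no match needed
  Position 3 ('a'): no match needed
  Position 4 ('a'): no match needed
  Position 5 ('c'): no match needed
  Position 6 ('d'): matches sub[1] = 'd'
  Position 7 ('a'): no match needed
All 2 characters matched => is a subsequence

1


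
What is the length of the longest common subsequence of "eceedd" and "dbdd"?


LCS of "eceedd" and "dbdd"
DP table:
           d    b    d    d
      0    0    0    0    0
  e   0    0    0    0    0
  c   0    0    0    0    0
  e   0    0    0    0    0
  e   0    0    0    0    0
  d   0    1    1    1    1
  d   0    1    1    2    2
LCS length = dp[6][4] = 2

2


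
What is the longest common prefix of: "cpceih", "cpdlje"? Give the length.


Words: cpceih, cpdlje
  Position 0: all 'c' => match
  Position 1: all 'p' => match
  Position 2: ('c', 'd') => mismatch, stop
LCP = "cp" (length 2)

2


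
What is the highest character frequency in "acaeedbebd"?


Input: acaeedbebd
Character counts:
  'a': 2
  'b': 2
  'c': 1
  'd': 2
  'e': 3
Maximum frequency: 3

3


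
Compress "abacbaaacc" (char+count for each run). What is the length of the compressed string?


Input: abacbaaacc
Runs:
  'a' x 1 => "a1"
  'b' x 1 => "b1"
  'a' x 1 => "a1"
  'c' x 1 => "c1"
  'b' x 1 => "b1"
  'a' x 3 => "a3"
  'c' x 2 => "c2"
Compressed: "a1b1a1c1b1a3c2"
Compressed length: 14

14


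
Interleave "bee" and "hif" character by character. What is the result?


Interleaving "bee" and "hif":
  Position 0: 'b' from first, 'h' from second => "bh"
  Position 1: 'e' from first, 'i' from second => "ei"
  Position 2: 'e' from first, 'f' from second => "ef"
Result: bheief

bheief


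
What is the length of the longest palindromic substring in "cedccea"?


Input: "cedccea"
Checking substrings for palindromes:
  [3:5] "cc" (len 2) => palindrome
Longest palindromic substring: "cc" with length 2

2


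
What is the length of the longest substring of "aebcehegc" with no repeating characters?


Input: "aebcehegc"
Sliding window (track last position of each char):
  Position 0 ('a'): window [0,0] length 1 -- new best
  Position 1 ('e'): window [0,1] length 2 -- new best
  Position 2 ('b'): window [0,2] length 3 -- new best
  Position 3 ('c'): window [0,3] length 4 -- new best
  Position 4 ('e'): repeat (last at 1), move window start to 2
  Position 4 ('e'): window [2,4] length 3
  Position 5 ('h'): window [2,5] length 4
  Position 6 ('e'): repeat (last at 4), move window start to 5
  Position 6 ('e'): window [5,6] length 2
  Position 7 ('g'): window [5,7] length 3
  Position 8 ('c'): window [5,8] length 4
Longest substring with no repeats: "aebc" with length 4

4


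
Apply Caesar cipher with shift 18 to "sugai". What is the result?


Caesar cipher: shift "sugai" by 18
  's' (pos 18) + 18 = pos 10 = 'k'
  'u' (pos 20) + 18 = pos 12 = 'm'
  'g' (pos 6) + 18 = pos 24 = 'y'
  'a' (pos 0) + 18 = pos 18 = 's'
  'i' (pos 8) + 18 = pos 0 = 'a'
Result: kmysa

kmysa


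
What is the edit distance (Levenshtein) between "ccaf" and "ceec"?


Computing edit distance: "ccaf" -> "ceec"
DP table:
           c    e    e    c
      0    1    2    3    4
  c   1    0    1    2    3
  c   2    1    1    2    2
  a   3    2    2    2    3
  f   4    3    3    3    3
Edit distance = dp[4][4] = 3

3


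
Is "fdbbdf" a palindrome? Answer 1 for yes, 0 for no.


Input: fdbbdf
Reversed: fdbbdf
  Compare pos 0 ('f') with pos 5 ('f'): match
  Compare pos 1 ('d') with pos 4 ('d'): match
  Compare pos 2 ('b') with pos 3 ('b'): match
Result: palindrome

1


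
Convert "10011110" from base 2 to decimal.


Input: "10011110" in base 2
Positional expansion:
  Digit '1' (value 1) x 2^7 = 128
  Digit '0' (value 0) x 2^6 = 0
  Digit '0' (value 0) x 2^5 = 0
  Digit '1' (value 1) x 2^4 = 16
  Digit '1' (value 1) x 2^3 = 8
  Digit '1' (value 1) x 2^2 = 4
  Digit '1' (value 1) x 2^1 = 2
  Digit '0' (value 0) x 2^0 = 0
Sum = 158

158


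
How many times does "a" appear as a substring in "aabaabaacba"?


Searching for "a" in "aabaabaacba"
Scanning each position:
  Position 0: "a" => MATCH
  Position 1: "a" => MATCH
  Position 2: "b" => no
  Position 3: "a" => MATCH
  Position 4: "a" => MATCH
  Position 5: "b" => no
  Position 6: "a" => MATCH
  Position 7: "a" => MATCH
  Position 8: "c" => no
  Position 9: "b" => no
  Position 10: "a" => MATCH
Total occurrences: 7

7


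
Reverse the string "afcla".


Input: afcla
Reading characters right to left:
  Position 4: 'a'
  Position 3: 'l'
  Position 2: 'c'
  Position 1: 'f'
  Position 0: 'a'
Reversed: alcfa

alcfa


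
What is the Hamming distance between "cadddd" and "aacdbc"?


Comparing "cadddd" and "aacdbc" position by position:
  Position 0: 'c' vs 'a' => differ
  Position 1: 'a' vs 'a' => same
  Position 2: 'd' vs 'c' => differ
  Position 3: 'd' vs 'd' => same
  Position 4: 'd' vs 'b' => differ
  Position 5: 'd' vs 'c' => differ
Total differences (Hamming distance): 4

4


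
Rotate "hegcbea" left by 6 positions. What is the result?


Input: "hegcbea", rotate left by 6
First 6 characters: "hegcbe"
Remaining characters: "a"
Concatenate remaining + first: "a" + "hegcbe" = "ahegcbe"

ahegcbe


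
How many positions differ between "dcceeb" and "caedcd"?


Comparing "dcceeb" and "caedcd" position by position:
  Position 0: 'd' vs 'c' => DIFFER
  Position 1: 'c' vs 'a' => DIFFER
  Position 2: 'c' vs 'e' => DIFFER
  Position 3: 'e' vs 'd' => DIFFER
  Position 4: 'e' vs 'c' => DIFFER
  Position 5: 'b' vs 'd' => DIFFER
Positions that differ: 6

6


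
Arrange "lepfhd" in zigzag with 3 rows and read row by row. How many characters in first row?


Zigzag "lepfhd" into 3 rows:
Placing characters:
  'l' => row 0
  'e' => row 1
  'p' => row 2
  'f' => row 1
  'h' => row 0
  'd' => row 1
Rows:
  Row 0: "lh"
  Row 1: "efd"
  Row 2: "p"
First row length: 2

2


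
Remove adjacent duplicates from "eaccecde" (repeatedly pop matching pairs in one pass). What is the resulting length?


Input: eaccecde
Stack-based adjacent duplicate removal:
  Read 'e': push. Stack: e
  Read 'a': push. Stack: ea
  Read 'c': push. Stack: eac
  Read 'c': matches stack top 'c' => pop. Stack: ea
  Read 'e': push. Stack: eae
  Read 'c': push. Stack: eaec
  Read 'd': push. Stack: eaecd
  Read 'e': push. Stack: eaecde
Final stack: "eaecde" (length 6)

6


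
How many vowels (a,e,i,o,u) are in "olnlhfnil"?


Input: olnlhfnil
Checking each character:
  'o' at position 0: vowel (running total: 1)
  'l' at position 1: consonant
  'n' at position 2: consonant
  'l' at position 3: consonant
  'h' at position 4: consonant
  'f' at position 5: consonant
  'n' at position 6: consonant
  'i' at position 7: vowel (running total: 2)
  'l' at position 8: consonant
Total vowels: 2

2


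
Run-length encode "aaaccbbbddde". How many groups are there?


Input: aaaccbbbddde
Scanning for consecutive runs:
  Group 1: 'a' x 3 (positions 0-2)
  Group 2: 'c' x 2 (positions 3-4)
  Group 3: 'b' x 3 (positions 5-7)
  Group 4: 'd' x 3 (positions 8-10)
  Group 5: 'e' x 1 (positions 11-11)
Total groups: 5

5


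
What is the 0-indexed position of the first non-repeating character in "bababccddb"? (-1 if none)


Input: bababccddb
Character frequencies:
  'a': 2
  'b': 4
  'c': 2
  'd': 2
Scanning left to right for freq == 1:
  Position 0 ('b'): freq=4, skip
  Position 1 ('a'): freq=2, skip
  Position 2 ('b'): freq=4, skip
  Position 3 ('a'): freq=2, skip
  Position 4 ('b'): freq=4, skip
  Position 5 ('c'): freq=2, skip
  Position 6 ('c'): freq=2, skip
  Position 7 ('d'): freq=2, skip
  Position 8 ('d'): freq=2, skip
  Position 9 ('b'): freq=4, skip
  No unique character found => answer = -1

-1


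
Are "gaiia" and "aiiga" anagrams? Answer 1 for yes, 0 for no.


Strings: "gaiia", "aiiga"
Sorted first:  aagii
Sorted second: aagii
Sorted forms match => anagrams

1


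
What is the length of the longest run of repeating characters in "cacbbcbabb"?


Input: "cacbbcbabb"
Scanning for longest run:
  Position 1 ('a'): new char, reset run to 1
  Position 2 ('c'): new char, reset run to 1
  Position 3 ('b'): new char, reset run to 1
  Position 4 ('b'): continues run of 'b', length=2
  Position 5 ('c'): new char, reset run to 1
  Position 6 ('b'): new char, reset run to 1
  Position 7 ('a'): new char, reset run to 1
  Position 8 ('b'): new char, reset run to 1
  Position 9 ('b'): continues run of 'b', length=2
Longest run: 'b' with length 2

2


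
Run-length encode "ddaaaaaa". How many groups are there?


Input: ddaaaaaa
Scanning for consecutive runs:
  Group 1: 'd' x 2 (positions 0-1)
  Group 2: 'a' x 6 (positions 2-7)
Total groups: 2

2


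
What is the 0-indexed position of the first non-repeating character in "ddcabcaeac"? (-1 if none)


Input: ddcabcaeac
Character frequencies:
  'a': 3
  'b': 1
  'c': 3
  'd': 2
  'e': 1
Scanning left to right for freq == 1:
  Position 0 ('d'): freq=2, skip
  Position 1 ('d'): freq=2, skip
  Position 2 ('c'): freq=3, skip
  Position 3 ('a'): freq=3, skip
  Position 4 ('b'): unique! => answer = 4

4


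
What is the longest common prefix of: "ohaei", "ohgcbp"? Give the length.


Words: ohaei, ohgcbp
  Position 0: all 'o' => match
  Position 1: all 'h' => match
  Position 2: ('a', 'g') => mismatch, stop
LCP = "oh" (length 2)

2


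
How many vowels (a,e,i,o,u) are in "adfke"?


Input: adfke
Checking each character:
  'a' at position 0: vowel (running total: 1)
  'd' at position 1: consonant
  'f' at position 2: consonant
  'k' at position 3: consonant
  'e' at position 4: vowel (running total: 2)
Total vowels: 2

2


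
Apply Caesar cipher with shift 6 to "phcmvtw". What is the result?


Caesar cipher: shift "phcmvtw" by 6
  'p' (pos 15) + 6 = pos 21 = 'v'
  'h' (pos 7) + 6 = pos 13 = 'n'
  'c' (pos 2) + 6 = pos 8 = 'i'
  'm' (pos 12) + 6 = pos 18 = 's'
  'v' (pos 21) + 6 = pos 1 = 'b'
  't' (pos 19) + 6 = pos 25 = 'z'
  'w' (pos 22) + 6 = pos 2 = 'c'
Result: vnisbzc

vnisbzc


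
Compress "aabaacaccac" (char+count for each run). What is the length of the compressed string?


Input: aabaacaccac
Runs:
  'a' x 2 => "a2"
  'b' x 1 => "b1"
  'a' x 2 => "a2"
  'c' x 1 => "c1"
  'a' x 1 => "a1"
  'c' x 2 => "c2"
  'a' x 1 => "a1"
  'c' x 1 => "c1"
Compressed: "a2b1a2c1a1c2a1c1"
Compressed length: 16

16


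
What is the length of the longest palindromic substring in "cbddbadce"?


Input: "cbddbadce"
Checking substrings for palindromes:
  [1:5] "bddb" (len 4) => palindrome
  [2:4] "dd" (len 2) => palindrome
Longest palindromic substring: "bddb" with length 4

4


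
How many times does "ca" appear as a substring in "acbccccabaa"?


Searching for "ca" in "acbccccabaa"
Scanning each position:
  Position 0: "ac" => no
  Position 1: "cb" => no
  Position 2: "bc" => no
  Position 3: "cc" => no
  Position 4: "cc" => no
  Position 5: "cc" => no
  Position 6: "ca" => MATCH
  Position 7: "ab" => no
  Position 8: "ba" => no
  Position 9: "aa" => no
Total occurrences: 1

1


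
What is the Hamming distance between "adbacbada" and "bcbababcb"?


Comparing "adbacbada" and "bcbababcb" position by position:
  Position 0: 'a' vs 'b' => differ
  Position 1: 'd' vs 'c' => differ
  Position 2: 'b' vs 'b' => same
  Position 3: 'a' vs 'a' => same
  Position 4: 'c' vs 'b' => differ
  Position 5: 'b' vs 'a' => differ
  Position 6: 'a' vs 'b' => differ
  Position 7: 'd' vs 'c' => differ
  Position 8: 'a' vs 'b' => differ
Total differences (Hamming distance): 7

7


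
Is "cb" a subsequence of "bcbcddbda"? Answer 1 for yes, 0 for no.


Check if "cb" is a subsequence of "bcbcddbda"
Greedy scan:
  Position 0 ('b'): no match needed
  Position 1 ('c'): matches sub[0] = 'c'
  Position 2 ('b'): matches sub[1] = 'b'
  Position 3 ('c'): no match needed
  Position 4 ('d'): no match needed
  Position 5 ('d'): no match needed
  Position 6 ('b'): no match needed
  Position 7 ('d'): no match needed
  Position 8 ('a'): no match needed
All 2 characters matched => is a subsequence

1


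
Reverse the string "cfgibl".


Input: cfgibl
Reading characters right to left:
  Position 5: 'l'
  Position 4: 'b'
  Position 3: 'i'
  Position 2: 'g'
  Position 1: 'f'
  Position 0: 'c'
Reversed: lbigfc

lbigfc


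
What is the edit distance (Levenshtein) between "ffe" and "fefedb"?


Computing edit distance: "ffe" -> "fefedb"
DP table:
           f    e    f    e    d    b
      0    1    2    3    4    5    6
  f   1    0    1    2    3    4    5
  f   2    1    1    1    2    3    4
  e   3    2    1    2    1    2    3
Edit distance = dp[3][6] = 3

3


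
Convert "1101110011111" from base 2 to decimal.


Input: "1101110011111" in base 2
Positional expansion:
  Digit '1' (value 1) x 2^12 = 4096
  Digit '1' (value 1) x 2^11 = 2048
  Digit '0' (value 0) x 2^10 = 0
  Digit '1' (value 1) x 2^9 = 512
  Digit '1' (value 1) x 2^8 = 256
  Digit '1' (value 1) x 2^7 = 128
  Digit '0' (value 0) x 2^6 = 0
  Digit '0' (value 0) x 2^5 = 0
  Digit '1' (value 1) x 2^4 = 16
  Digit '1' (value 1) x 2^3 = 8
  Digit '1' (value 1) x 2^2 = 4
  Digit '1' (value 1) x 2^1 = 2
  Digit '1' (value 1) x 2^0 = 1
Sum = 7071

7071


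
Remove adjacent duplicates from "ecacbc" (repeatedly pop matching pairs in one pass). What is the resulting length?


Input: ecacbc
Stack-based adjacent duplicate removal:
  Read 'e': push. Stack: e
  Read 'c': push. Stack: ec
  Read 'a': push. Stack: eca
  Read 'c': push. Stack: ecac
  Read 'b': push. Stack: ecacb
  Read 'c': push. Stack: ecacbc
Final stack: "ecacbc" (length 6)

6


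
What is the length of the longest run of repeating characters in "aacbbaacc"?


Input: "aacbbaacc"
Scanning for longest run:
  Position 1 ('a'): continues run of 'a', length=2
  Position 2 ('c'): new char, reset run to 1
  Position 3 ('b'): new char, reset run to 1
  Position 4 ('b'): continues run of 'b', length=2
  Position 5 ('a'): new char, reset run to 1
  Position 6 ('a'): continues run of 'a', length=2
  Position 7 ('c'): new char, reset run to 1
  Position 8 ('c'): continues run of 'c', length=2
Longest run: 'a' with length 2

2


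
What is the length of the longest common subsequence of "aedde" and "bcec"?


LCS of "aedde" and "bcec"
DP table:
           b    c    e    c
      0    0    0    0    0
  a   0    0    0    0    0
  e   0    0    0    1    1
  d   0    0    0    1    1
  d   0    0    0    1    1
  e   0    0    0    1    1
LCS length = dp[5][4] = 1

1


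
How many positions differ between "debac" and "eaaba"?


Comparing "debac" and "eaaba" position by position:
  Position 0: 'd' vs 'e' => DIFFER
  Position 1: 'e' vs 'a' => DIFFER
  Position 2: 'b' vs 'a' => DIFFER
  Position 3: 'a' vs 'b' => DIFFER
  Position 4: 'c' vs 'a' => DIFFER
Positions that differ: 5

5


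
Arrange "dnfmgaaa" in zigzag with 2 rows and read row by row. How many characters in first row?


Zigzag "dnfmgaaa" into 2 rows:
Placing characters:
  'd' => row 0
  'n' => row 1
  'f' => row 0
  'm' => row 1
  'g' => row 0
  'a' => row 1
  'a' => row 0
  'a' => row 1
Rows:
  Row 0: "dfga"
  Row 1: "nmaa"
First row length: 4

4


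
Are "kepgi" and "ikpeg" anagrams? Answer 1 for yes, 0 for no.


Strings: "kepgi", "ikpeg"
Sorted first:  egikp
Sorted second: egikp
Sorted forms match => anagrams

1


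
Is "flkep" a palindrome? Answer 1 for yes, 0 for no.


Input: flkep
Reversed: peklf
  Compare pos 0 ('f') with pos 4 ('p'): MISMATCH
  Compare pos 1 ('l') with pos 3 ('e'): MISMATCH
Result: not a palindrome

0


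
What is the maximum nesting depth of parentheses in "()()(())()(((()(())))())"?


Input: "()()(())()(((()(())))())"
Tracking depth:
  Position 0 '(': depth becomes 1
  Position 1 ')': depth becomes 0
  Position 2 '(': depth becomes 1
  Position 3 ')': depth becomes 0
  Position 4 '(': depth becomes 1
  Position 5 '(': depth becomes 2
  Position 6 ')': depth becomes 1
  Position 7 ')': depth becomes 0
  Position 8 '(': depth becomes 1
  Position 9 ')': depth becomes 0
  Position 10 '(': depth becomes 1
  Position 11 '(': depth becomes 2
  Position 12 '(': depth becomes 3
  Position 13 '(': depth becomes 4
  Position 14 ')': depth becomes 3
  Position 15 '(': depth becomes 4
  Position 16 '(': depth becomes 5
  Position 17 ')': depth becomes 4
  Position 18 ')': depth becomes 3
  Position 19 ')': depth becomes 2
  Position 20 ')': depth becomes 1
  Position 21 '(': depth becomes 2
  Position 22 ')': depth becomes 1
  Position 23 ')': depth becomes 0
Maximum depth reached: 5

5


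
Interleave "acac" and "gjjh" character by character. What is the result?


Interleaving "acac" and "gjjh":
  Position 0: 'a' from first, 'g' from second => "ag"
  Position 1: 'c' from first, 'j' from second => "cj"
  Position 2: 'a' from first, 'j' from second => "aj"
  Position 3: 'c' from first, 'h' from second => "ch"
Result: agcjajch

agcjajch


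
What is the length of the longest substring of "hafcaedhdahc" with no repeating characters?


Input: "hafcaedhdahc"
Sliding window (track last position of each char):
  Position 0 ('h'): window [0,0] length 1 -- new best
  Position 1 ('a'): window [0,1] length 2 -- new best
  Position 2 ('f'): window [0,2] length 3 -- new best
  Position 3 ('c'): window [0,3] length 4 -- new best
  Position 4 ('a'): repeat (last at 1), move window start to 2
  Position 4 ('a'): window [2,4] length 3
  Position 5 ('e'): window [2,5] length 4
  Position 6 ('d'): window [2,6] length 5 -- new best
  Position 7 ('h'): window [2,7] length 6 -- new best
  Position 8 ('d'): repeat (last at 6), move window start to 7
  Position 8 ('d'): window [7,8] length 2
  Position 9 ('a'): window [7,9] length 3
  Position 10 ('h'): repeat (last at 7), move window start to 8
  Position 10 ('h'): window [8,10] length 3
  Position 11 ('c'): window [8,11] length 4
Longest substring with no repeats: "fcaedh" with length 6

6


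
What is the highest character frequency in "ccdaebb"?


Input: ccdaebb
Character counts:
  'a': 1
  'b': 2
  'c': 2
  'd': 1
  'e': 1
Maximum frequency: 2

2


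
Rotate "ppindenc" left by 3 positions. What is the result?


Input: "ppindenc", rotate left by 3
First 3 characters: "ppi"
Remaining characters: "ndenc"
Concatenate remaining + first: "ndenc" + "ppi" = "ndencppi"

ndencppi


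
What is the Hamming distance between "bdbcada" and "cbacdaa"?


Comparing "bdbcada" and "cbacdaa" position by position:
  Position 0: 'b' vs 'c' => differ
  Position 1: 'd' vs 'b' => differ
  Position 2: 'b' vs 'a' => differ
  Position 3: 'c' vs 'c' => same
  Position 4: 'a' vs 'd' => differ
  Position 5: 'd' vs 'a' => differ
  Position 6: 'a' vs 'a' => same
Total differences (Hamming distance): 5

5


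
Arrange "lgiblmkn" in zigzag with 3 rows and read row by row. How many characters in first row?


Zigzag "lgiblmkn" into 3 rows:
Placing characters:
  'l' => row 0
  'g' => row 1
  'i' => row 2
  'b' => row 1
  'l' => row 0
  'm' => row 1
  'k' => row 2
  'n' => row 1
Rows:
  Row 0: "ll"
  Row 1: "gbmn"
  Row 2: "ik"
First row length: 2

2


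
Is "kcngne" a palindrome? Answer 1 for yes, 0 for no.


Input: kcngne
Reversed: engnck
  Compare pos 0 ('k') with pos 5 ('e'): MISMATCH
  Compare pos 1 ('c') with pos 4 ('n'): MISMATCH
  Compare pos 2 ('n') with pos 3 ('g'): MISMATCH
Result: not a palindrome

0


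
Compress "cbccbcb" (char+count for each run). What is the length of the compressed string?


Input: cbccbcb
Runs:
  'c' x 1 => "c1"
  'b' x 1 => "b1"
  'c' x 2 => "c2"
  'b' x 1 => "b1"
  'c' x 1 => "c1"
  'b' x 1 => "b1"
Compressed: "c1b1c2b1c1b1"
Compressed length: 12

12


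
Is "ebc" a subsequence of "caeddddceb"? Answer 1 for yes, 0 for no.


Check if "ebc" is a subsequence of "caeddddceb"
Greedy scan:
  Position 0 ('c'): no match needed
  Position 1 ('a'): no match needed
  Position 2 ('e'): matches sub[0] = 'e'
  Position 3 ('d'): no match needed
  Position 4 ('d'): no match needed
  Position 5 ('d'): no match needed
  Position 6 ('d'): no match needed
  Position 7 ('c'): no match needed
  Position 8 ('e'): no match needed
  Position 9 ('b'): matches sub[1] = 'b'
Only matched 2/3 characters => not a subsequence

0


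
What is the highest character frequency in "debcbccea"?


Input: debcbccea
Character counts:
  'a': 1
  'b': 2
  'c': 3
  'd': 1
  'e': 2
Maximum frequency: 3

3


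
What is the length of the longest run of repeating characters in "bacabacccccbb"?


Input: "bacabacccccbb"
Scanning for longest run:
  Position 1 ('a'): new char, reset run to 1
  Position 2 ('c'): new char, reset run to 1
  Position 3 ('a'): new char, reset run to 1
  Position 4 ('b'): new char, reset run to 1
  Position 5 ('a'): new char, reset run to 1
  Position 6 ('c'): new char, reset run to 1
  Position 7 ('c'): continues run of 'c', length=2
  Position 8 ('c'): continues run of 'c', length=3
  Position 9 ('c'): continues run of 'c', length=4
  Position 10 ('c'): continues run of 'c', length=5
  Position 11 ('b'): new char, reset run to 1
  Position 12 ('b'): continues run of 'b', length=2
Longest run: 'c' with length 5

5


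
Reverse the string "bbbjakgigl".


Input: bbbjakgigl
Reading characters right to left:
  Position 9: 'l'
  Position 8: 'g'
  Position 7: 'i'
  Position 6: 'g'
  Position 5: 'k'
  Position 4: 'a'
  Position 3: 'j'
  Position 2: 'b'
  Position 1: 'b'
  Position 0: 'b'
Reversed: lgigkajbbb

lgigkajbbb


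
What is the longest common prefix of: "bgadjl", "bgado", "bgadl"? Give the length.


Words: bgadjl, bgado, bgadl
  Position 0: all 'b' => match
  Position 1: all 'g' => match
  Position 2: all 'a' => match
  Position 3: all 'd' => match
  Position 4: ('j', 'o', 'l') => mismatch, stop
LCP = "bgad" (length 4)

4


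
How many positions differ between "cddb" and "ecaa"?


Comparing "cddb" and "ecaa" position by position:
  Position 0: 'c' vs 'e' => DIFFER
  Position 1: 'd' vs 'c' => DIFFER
  Position 2: 'd' vs 'a' => DIFFER
  Position 3: 'b' vs 'a' => DIFFER
Positions that differ: 4

4


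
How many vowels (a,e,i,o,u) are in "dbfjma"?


Input: dbfjma
Checking each character:
  'd' at position 0: consonant
  'b' at position 1: consonant
  'f' at position 2: consonant
  'j' at position 3: consonant
  'm' at position 4: consonant
  'a' at position 5: vowel (running total: 1)
Total vowels: 1

1


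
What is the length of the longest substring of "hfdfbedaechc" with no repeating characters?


Input: "hfdfbedaechc"
Sliding window (track last position of each char):
  Position 0 ('h'): window [0,0] length 1 -- new best
  Position 1 ('f'): window [0,1] length 2 -- new best
  Position 2 ('d'): window [0,2] length 3 -- new best
  Position 3 ('f'): repeat (last at 1), move window start to 2
  Position 3 ('f'): window [2,3] length 2
  Position 4 ('b'): window [2,4] length 3
  Position 5 ('e'): window [2,5] length 4 -- new best
  Position 6 ('d'): repeat (last at 2), move window start to 3
  Position 6 ('d'): window [3,6] length 4
  Position 7 ('a'): window [3,7] length 5 -- new best
  Position 8 ('e'): repeat (last at 5), move window start to 6
  Position 8 ('e'): window [6,8] length 3
  Position 9 ('c'): window [6,9] length 4
  Position 10 ('h'): window [6,10] length 5
  Position 11 ('c'): repeat (last at 9), move window start to 10
  Position 11 ('c'): window [10,11] length 2
Longest substring with no repeats: "fbeda" with length 5

5


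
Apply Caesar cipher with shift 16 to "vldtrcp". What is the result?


Caesar cipher: shift "vldtrcp" by 16
  'v' (pos 21) + 16 = pos 11 = 'l'
  'l' (pos 11) + 16 = pos 1 = 'b'
  'd' (pos 3) + 16 = pos 19 = 't'
  't' (pos 19) + 16 = pos 9 = 'j'
  'r' (pos 17) + 16 = pos 7 = 'h'
  'c' (pos 2) + 16 = pos 18 = 's'
  'p' (pos 15) + 16 = pos 5 = 'f'
Result: lbtjhsf

lbtjhsf


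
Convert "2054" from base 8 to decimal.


Input: "2054" in base 8
Positional expansion:
  Digit '2' (value 2) x 8^3 = 1024
  Digit '0' (value 0) x 8^2 = 0
  Digit '5' (value 5) x 8^1 = 40
  Digit '4' (value 4) x 8^0 = 4
Sum = 1068

1068


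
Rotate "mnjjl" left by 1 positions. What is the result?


Input: "mnjjl", rotate left by 1
First 1 characters: "m"
Remaining characters: "njjl"
Concatenate remaining + first: "njjl" + "m" = "njjlm"

njjlm


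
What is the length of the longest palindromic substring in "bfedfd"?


Input: "bfedfd"
Checking substrings for palindromes:
  [3:6] "dfd" (len 3) => palindrome
Longest palindromic substring: "dfd" with length 3

3


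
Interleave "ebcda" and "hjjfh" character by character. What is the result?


Interleaving "ebcda" and "hjjfh":
  Position 0: 'e' from first, 'h' from second => "eh"
  Position 1: 'b' from first, 'j' from second => "bj"
  Position 2: 'c' from first, 'j' from second => "cj"
  Position 3: 'd' from first, 'f' from second => "df"
  Position 4: 'a' from first, 'h' from second => "ah"
Result: ehbjcjdfah

ehbjcjdfah


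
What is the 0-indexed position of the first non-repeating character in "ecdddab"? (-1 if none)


Input: ecdddab
Character frequencies:
  'a': 1
  'b': 1
  'c': 1
  'd': 3
  'e': 1
Scanning left to right for freq == 1:
  Position 0 ('e'): unique! => answer = 0

0


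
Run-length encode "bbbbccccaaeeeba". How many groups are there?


Input: bbbbccccaaeeeba
Scanning for consecutive runs:
  Group 1: 'b' x 4 (positions 0-3)
  Group 2: 'c' x 4 (positions 4-7)
  Group 3: 'a' x 2 (positions 8-9)
  Group 4: 'e' x 3 (positions 10-12)
  Group 5: 'b' x 1 (positions 13-13)
  Group 6: 'a' x 1 (positions 14-14)
Total groups: 6

6


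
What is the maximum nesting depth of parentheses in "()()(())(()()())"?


Input: "()()(())(()()())"
Tracking depth:
  Position 0 '(': depth becomes 1
  Position 1 ')': depth becomes 0
  Position 2 '(': depth becomes 1
  Position 3 ')': depth becomes 0
  Position 4 '(': depth becomes 1
  Position 5 '(': depth becomes 2
  Position 6 ')': depth becomes 1
  Position 7 ')': depth becomes 0
  Position 8 '(': depth becomes 1
  Position 9 '(': depth becomes 2
  Position 10 ')': depth becomes 1
  Position 11 '(': depth becomes 2
  Position 12 ')': depth becomes 1
  Position 13 '(': depth becomes 2
  Position 14 ')': depth becomes 1
  Position 15 ')': depth becomes 0
Maximum depth reached: 2

2


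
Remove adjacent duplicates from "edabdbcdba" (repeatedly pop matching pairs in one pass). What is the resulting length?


Input: edabdbcdba
Stack-based adjacent duplicate removal:
  Read 'e': push. Stack: e
  Read 'd': push. Stack: ed
  Read 'a': push. Stack: eda
  Read 'b': push. Stack: edab
  Read 'd': push. Stack: edabd
  Read 'b': push. Stack: edabdb
  Read 'c': push. Stack: edabdbc
  Read 'd': push. Stack: edabdbcd
  Read 'b': push. Stack: edabdbcdb
  Read 'a': push. Stack: edabdbcdba
Final stack: "edabdbcdba" (length 10)

10


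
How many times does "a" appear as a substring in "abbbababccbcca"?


Searching for "a" in "abbbababccbcca"
Scanning each position:
  Position 0: "a" => MATCH
  Position 1: "b" => no
  Position 2: "b" => no
  Position 3: "b" => no
  Position 4: "a" => MATCH
  Position 5: "b" => no
  Position 6: "a" => MATCH
  Position 7: "b" => no
  Position 8: "c" => no
  Position 9: "c" => no
  Position 10: "b" => no
  Position 11: "c" => no
  Position 12: "c" => no
  Position 13: "a" => MATCH
Total occurrences: 4

4


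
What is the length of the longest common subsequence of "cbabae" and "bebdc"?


LCS of "cbabae" and "bebdc"
DP table:
           b    e    b    d    c
      0    0    0    0    0    0
  c   0    0    0    0    0    1
  b   0    1    1    1    1    1
  a   0    1    1    1    1    1
  b   0    1    1    2    2    2
  a   0    1    1    2    2    2
  e   0    1    2    2    2    2
LCS length = dp[6][5] = 2

2


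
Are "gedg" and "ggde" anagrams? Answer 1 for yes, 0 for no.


Strings: "gedg", "ggde"
Sorted first:  degg
Sorted second: degg
Sorted forms match => anagrams

1


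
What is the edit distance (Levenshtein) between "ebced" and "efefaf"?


Computing edit distance: "ebced" -> "efefaf"
DP table:
           e    f    e    f    a    f
      0    1    2    3    4    5    6
  e   1    0    1    2    3    4    5
  b   2    1    1    2    3    4    5
  c   3    2    2    2    3    4    5
  e   4    3    3    2    3    4    5
  d   5    4    4    3    3    4    5
Edit distance = dp[5][6] = 5

5


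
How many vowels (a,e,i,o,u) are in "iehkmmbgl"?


Input: iehkmmbgl
Checking each character:
  'i' at position 0: vowel (running total: 1)
  'e' at position 1: vowel (running total: 2)
  'h' at position 2: consonant
  'k' at position 3: consonant
  'm' at position 4: consonant
  'm' at position 5: consonant
  'b' at position 6: consonant
  'g' at position 7: consonant
  'l' at position 8: consonant
Total vowels: 2

2


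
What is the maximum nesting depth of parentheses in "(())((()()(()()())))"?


Input: "(())((()()(()()())))"
Tracking depth:
  Position 0 '(': depth becomes 1
  Position 1 '(': depth becomes 2
  Position 2 ')': depth becomes 1
  Position 3 ')': depth becomes 0
  Position 4 '(': depth becomes 1
  Position 5 '(': depth becomes 2
  Position 6 '(': depth becomes 3
  Position 7 ')': depth becomes 2
  Position 8 '(': depth becomes 3
  Position 9 ')': depth becomes 2
  Position 10 '(': depth becomes 3
  Position 11 '(': depth becomes 4
  Position 12 ')': depth becomes 3
  Position 13 '(': depth becomes 4
  Position 14 ')': depth becomes 3
  Position 15 '(': depth becomes 4
  Position 16 ')': depth becomes 3
  Position 17 ')': depth becomes 2
  Position 18 ')': depth becomes 1
  Position 19 ')': depth becomes 0
Maximum depth reached: 4

4
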